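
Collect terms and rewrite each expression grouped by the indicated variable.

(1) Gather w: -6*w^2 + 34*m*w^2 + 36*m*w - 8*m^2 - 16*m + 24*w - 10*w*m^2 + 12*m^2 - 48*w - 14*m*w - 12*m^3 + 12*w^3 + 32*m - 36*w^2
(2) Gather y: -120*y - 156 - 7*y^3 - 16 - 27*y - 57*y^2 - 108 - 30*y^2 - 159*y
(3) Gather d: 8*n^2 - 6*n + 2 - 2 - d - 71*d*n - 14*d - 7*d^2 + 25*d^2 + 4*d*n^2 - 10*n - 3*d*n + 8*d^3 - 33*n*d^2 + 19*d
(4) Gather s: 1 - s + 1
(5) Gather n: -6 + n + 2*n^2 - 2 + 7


(1) = -12*m^3 + 4*m^2 + 16*m + 12*w^3 + w^2*(34*m - 42) + w*(-10*m^2 + 22*m - 24)
(2) = -7*y^3 - 87*y^2 - 306*y - 280
(3) = 8*d^3 + d^2*(18 - 33*n) + d*(4*n^2 - 74*n + 4) + 8*n^2 - 16*n
(4) = 2 - s
(5) = 2*n^2 + n - 1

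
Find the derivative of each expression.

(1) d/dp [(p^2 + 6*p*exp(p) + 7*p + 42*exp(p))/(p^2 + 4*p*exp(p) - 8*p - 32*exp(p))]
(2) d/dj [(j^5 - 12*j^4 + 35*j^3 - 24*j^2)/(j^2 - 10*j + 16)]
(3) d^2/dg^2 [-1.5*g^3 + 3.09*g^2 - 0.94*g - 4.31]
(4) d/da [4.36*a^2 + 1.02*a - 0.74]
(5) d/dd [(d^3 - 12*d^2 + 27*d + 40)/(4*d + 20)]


(1) = ((p^2 + 4*p*exp(p) - 8*p - 32*exp(p))*(6*p*exp(p) + 2*p + 48*exp(p) + 7) - 2*(p^2 + 6*p*exp(p) + 7*p + 42*exp(p))*(2*p*exp(p) + p - 14*exp(p) - 4))/(p^2 + 4*p*exp(p) - 8*p - 32*exp(p))^2
(2) = j*(3*j^3 - 16*j^2 + 27*j - 12)/(j^2 - 4*j + 4)
(3) = 6.18 - 9.0*g
(4) = 8.72*a + 1.02
(5) = (2*d^3 + 3*d^2 - 120*d + 95)/(4*(d^2 + 10*d + 25))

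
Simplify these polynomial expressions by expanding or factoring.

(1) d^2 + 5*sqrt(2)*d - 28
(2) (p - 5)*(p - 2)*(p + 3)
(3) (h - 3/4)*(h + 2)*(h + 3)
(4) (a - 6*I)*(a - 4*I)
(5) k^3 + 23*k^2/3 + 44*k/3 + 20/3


(1) = (d - 2*sqrt(2))*(d + 7*sqrt(2))
(2) = p^3 - 4*p^2 - 11*p + 30
(3) = h^3 + 17*h^2/4 + 9*h/4 - 9/2
(4) = a^2 - 10*I*a - 24
(5) = (k + 2/3)*(k + 2)*(k + 5)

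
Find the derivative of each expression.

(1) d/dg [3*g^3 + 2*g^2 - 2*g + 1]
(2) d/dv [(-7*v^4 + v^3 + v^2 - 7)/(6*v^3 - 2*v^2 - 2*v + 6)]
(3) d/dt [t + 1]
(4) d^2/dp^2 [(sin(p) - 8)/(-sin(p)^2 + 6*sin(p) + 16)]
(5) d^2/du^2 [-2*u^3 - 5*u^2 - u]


(1) = 9*g^2 + 4*g - 2
(2) = (-21*v^6 + 14*v^5 + 17*v^4 - 86*v^3 + 71*v^2 - 8*v - 7)/(2*(9*v^6 - 6*v^5 - 5*v^4 + 20*v^3 - 5*v^2 - 6*v + 9))
(3) = 1
(4) = (sin(p)^2 - 2*sin(p) - 2)/(sin(p) + 2)^3
(5) = -12*u - 10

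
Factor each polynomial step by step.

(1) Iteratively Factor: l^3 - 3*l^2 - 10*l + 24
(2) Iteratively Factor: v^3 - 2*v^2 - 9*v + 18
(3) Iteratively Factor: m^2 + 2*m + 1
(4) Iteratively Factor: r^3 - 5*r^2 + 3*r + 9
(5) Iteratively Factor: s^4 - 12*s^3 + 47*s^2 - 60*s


(1) = (l - 2)*(l^2 - l - 12) = (l - 4)*(l - 2)*(l + 3)
(2) = (v - 3)*(v^2 + v - 6) = (v - 3)*(v + 3)*(v - 2)
(3) = (m + 1)*(m + 1)
(4) = (r + 1)*(r^2 - 6*r + 9) = (r - 3)*(r + 1)*(r - 3)
(5) = (s - 4)*(s^3 - 8*s^2 + 15*s) = (s - 5)*(s - 4)*(s^2 - 3*s) = s*(s - 5)*(s - 4)*(s - 3)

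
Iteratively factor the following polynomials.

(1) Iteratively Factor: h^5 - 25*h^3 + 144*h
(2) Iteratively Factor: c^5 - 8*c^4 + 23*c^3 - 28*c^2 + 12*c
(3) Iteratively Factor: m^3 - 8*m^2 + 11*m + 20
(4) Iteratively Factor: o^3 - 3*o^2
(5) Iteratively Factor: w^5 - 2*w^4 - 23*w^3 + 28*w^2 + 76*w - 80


(1) = (h - 3)*(h^4 + 3*h^3 - 16*h^2 - 48*h) = (h - 3)*(h + 4)*(h^3 - h^2 - 12*h) = h*(h - 3)*(h + 4)*(h^2 - h - 12) = h*(h - 3)*(h + 3)*(h + 4)*(h - 4)
(2) = (c - 2)*(c^4 - 6*c^3 + 11*c^2 - 6*c) = c*(c - 2)*(c^3 - 6*c^2 + 11*c - 6) = c*(c - 2)*(c - 1)*(c^2 - 5*c + 6) = c*(c - 3)*(c - 2)*(c - 1)*(c - 2)
(3) = (m - 4)*(m^2 - 4*m - 5) = (m - 5)*(m - 4)*(m + 1)
(4) = (o)*(o^2 - 3*o) = o*(o - 3)*(o)
(5) = (w - 1)*(w^4 - w^3 - 24*w^2 + 4*w + 80) = (w - 5)*(w - 1)*(w^3 + 4*w^2 - 4*w - 16) = (w - 5)*(w - 1)*(w + 4)*(w^2 - 4) = (w - 5)*(w - 2)*(w - 1)*(w + 4)*(w + 2)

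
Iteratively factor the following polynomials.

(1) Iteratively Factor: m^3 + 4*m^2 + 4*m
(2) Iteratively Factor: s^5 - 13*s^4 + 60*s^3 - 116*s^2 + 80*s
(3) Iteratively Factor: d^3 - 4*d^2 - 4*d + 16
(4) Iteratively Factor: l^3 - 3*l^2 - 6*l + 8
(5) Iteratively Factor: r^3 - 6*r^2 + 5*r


(1) = (m + 2)*(m^2 + 2*m) = m*(m + 2)*(m + 2)
(2) = (s - 2)*(s^4 - 11*s^3 + 38*s^2 - 40*s) = (s - 4)*(s - 2)*(s^3 - 7*s^2 + 10*s) = (s - 4)*(s - 2)^2*(s^2 - 5*s) = (s - 5)*(s - 4)*(s - 2)^2*(s)
(3) = (d - 4)*(d^2 - 4) = (d - 4)*(d + 2)*(d - 2)
(4) = (l + 2)*(l^2 - 5*l + 4) = (l - 1)*(l + 2)*(l - 4)
(5) = (r)*(r^2 - 6*r + 5) = r*(r - 5)*(r - 1)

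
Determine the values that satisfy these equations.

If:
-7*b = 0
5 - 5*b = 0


Then:
No Solution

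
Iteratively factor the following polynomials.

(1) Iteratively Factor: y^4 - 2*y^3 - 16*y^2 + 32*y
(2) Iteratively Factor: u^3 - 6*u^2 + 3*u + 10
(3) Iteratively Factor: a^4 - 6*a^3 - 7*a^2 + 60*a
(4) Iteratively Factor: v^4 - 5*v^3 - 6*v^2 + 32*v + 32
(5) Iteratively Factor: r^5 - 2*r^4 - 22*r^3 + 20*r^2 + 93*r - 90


(1) = (y + 4)*(y^3 - 6*y^2 + 8*y) = (y - 4)*(y + 4)*(y^2 - 2*y) = (y - 4)*(y - 2)*(y + 4)*(y)
(2) = (u - 5)*(u^2 - u - 2) = (u - 5)*(u + 1)*(u - 2)
(3) = (a + 3)*(a^3 - 9*a^2 + 20*a) = (a - 4)*(a + 3)*(a^2 - 5*a) = (a - 5)*(a - 4)*(a + 3)*(a)
(4) = (v + 2)*(v^3 - 7*v^2 + 8*v + 16) = (v - 4)*(v + 2)*(v^2 - 3*v - 4) = (v - 4)*(v + 1)*(v + 2)*(v - 4)
(5) = (r - 1)*(r^4 - r^3 - 23*r^2 - 3*r + 90) = (r - 1)*(r + 3)*(r^3 - 4*r^2 - 11*r + 30) = (r - 1)*(r + 3)^2*(r^2 - 7*r + 10) = (r - 5)*(r - 1)*(r + 3)^2*(r - 2)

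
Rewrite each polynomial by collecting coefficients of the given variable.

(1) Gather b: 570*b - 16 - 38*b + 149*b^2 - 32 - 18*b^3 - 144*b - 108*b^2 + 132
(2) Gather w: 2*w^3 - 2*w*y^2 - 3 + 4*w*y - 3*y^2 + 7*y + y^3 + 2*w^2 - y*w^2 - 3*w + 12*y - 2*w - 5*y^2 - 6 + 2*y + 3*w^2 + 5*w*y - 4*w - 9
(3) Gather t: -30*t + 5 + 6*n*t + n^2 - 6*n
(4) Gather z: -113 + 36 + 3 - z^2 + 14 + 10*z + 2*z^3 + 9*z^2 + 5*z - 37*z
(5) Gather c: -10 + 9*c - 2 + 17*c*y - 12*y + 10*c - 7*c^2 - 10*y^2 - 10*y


(1) = -18*b^3 + 41*b^2 + 388*b + 84
(2) = 2*w^3 + w^2*(5 - y) + w*(-2*y^2 + 9*y - 9) + y^3 - 8*y^2 + 21*y - 18
(3) = n^2 - 6*n + t*(6*n - 30) + 5
(4) = 2*z^3 + 8*z^2 - 22*z - 60
(5) = -7*c^2 + c*(17*y + 19) - 10*y^2 - 22*y - 12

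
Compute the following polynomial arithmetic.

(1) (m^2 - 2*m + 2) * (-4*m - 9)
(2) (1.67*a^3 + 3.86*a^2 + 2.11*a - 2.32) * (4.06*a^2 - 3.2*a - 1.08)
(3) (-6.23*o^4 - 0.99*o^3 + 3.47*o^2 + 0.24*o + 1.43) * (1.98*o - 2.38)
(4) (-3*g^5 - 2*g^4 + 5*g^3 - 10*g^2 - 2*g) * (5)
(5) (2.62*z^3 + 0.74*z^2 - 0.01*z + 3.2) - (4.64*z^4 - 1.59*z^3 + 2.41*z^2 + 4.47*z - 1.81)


(1) = -4*m^3 - m^2 + 10*m - 18
(2) = 6.7802*a^5 + 10.3276*a^4 - 5.589*a^3 - 20.34*a^2 + 5.1452*a + 2.5056
(3) = -12.3354*o^5 + 12.8672*o^4 + 9.2268*o^3 - 7.7834*o^2 + 2.2602*o - 3.4034
(4) = -15*g^5 - 10*g^4 + 25*g^3 - 50*g^2 - 10*g
(5) = -4.64*z^4 + 4.21*z^3 - 1.67*z^2 - 4.48*z + 5.01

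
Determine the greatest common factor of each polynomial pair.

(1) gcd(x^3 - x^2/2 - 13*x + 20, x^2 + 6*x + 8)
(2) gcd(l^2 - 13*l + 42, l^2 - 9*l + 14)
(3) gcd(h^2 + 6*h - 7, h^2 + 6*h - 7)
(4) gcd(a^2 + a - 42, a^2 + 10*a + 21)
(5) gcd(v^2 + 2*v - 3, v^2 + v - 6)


(1) = gcd((x - 5/2)*(x - 2)*(x + 4), (x + 2)*(x + 4)) = x + 4
(2) = l - 7
(3) = gcd((h - 1)*(h + 7), (h - 1)*(h + 7)) = h^2 + 6*h - 7
(4) = gcd((a - 6)*(a + 7), (a + 3)*(a + 7)) = a + 7
(5) = v + 3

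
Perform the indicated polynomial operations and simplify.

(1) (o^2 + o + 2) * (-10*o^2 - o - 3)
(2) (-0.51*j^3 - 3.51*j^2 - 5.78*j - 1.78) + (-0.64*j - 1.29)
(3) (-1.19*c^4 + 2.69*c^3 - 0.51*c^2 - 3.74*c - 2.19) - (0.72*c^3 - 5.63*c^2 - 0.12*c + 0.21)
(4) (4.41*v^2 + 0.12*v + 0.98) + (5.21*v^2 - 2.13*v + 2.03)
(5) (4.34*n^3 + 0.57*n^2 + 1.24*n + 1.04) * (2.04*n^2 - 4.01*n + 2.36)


(1) = -10*o^4 - 11*o^3 - 24*o^2 - 5*o - 6
(2) = -0.51*j^3 - 3.51*j^2 - 6.42*j - 3.07
(3) = -1.19*c^4 + 1.97*c^3 + 5.12*c^2 - 3.62*c - 2.4
(4) = 9.62*v^2 - 2.01*v + 3.01
(5) = 8.8536*n^5 - 16.2406*n^4 + 10.4863*n^3 - 1.5056*n^2 - 1.244*n + 2.4544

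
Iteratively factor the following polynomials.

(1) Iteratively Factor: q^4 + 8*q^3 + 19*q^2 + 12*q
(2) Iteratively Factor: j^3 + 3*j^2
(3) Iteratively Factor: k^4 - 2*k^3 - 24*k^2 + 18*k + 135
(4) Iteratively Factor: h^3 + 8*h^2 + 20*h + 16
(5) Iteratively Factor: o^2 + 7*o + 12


(1) = (q + 3)*(q^3 + 5*q^2 + 4*q) = (q + 1)*(q + 3)*(q^2 + 4*q) = q*(q + 1)*(q + 3)*(q + 4)
(2) = (j + 3)*(j^2) = j*(j + 3)*(j)
(3) = (k - 3)*(k^3 + k^2 - 21*k - 45) = (k - 3)*(k + 3)*(k^2 - 2*k - 15) = (k - 3)*(k + 3)^2*(k - 5)
(4) = (h + 4)*(h^2 + 4*h + 4) = (h + 2)*(h + 4)*(h + 2)
(5) = (o + 3)*(o + 4)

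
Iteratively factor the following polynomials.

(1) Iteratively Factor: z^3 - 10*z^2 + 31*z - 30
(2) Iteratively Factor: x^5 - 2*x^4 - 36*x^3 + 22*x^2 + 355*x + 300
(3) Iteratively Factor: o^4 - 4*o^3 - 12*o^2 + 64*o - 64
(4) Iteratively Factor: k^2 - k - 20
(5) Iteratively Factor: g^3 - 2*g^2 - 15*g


(1) = (z - 3)*(z^2 - 7*z + 10) = (z - 3)*(z - 2)*(z - 5)
(2) = (x + 1)*(x^4 - 3*x^3 - 33*x^2 + 55*x + 300) = (x + 1)*(x + 3)*(x^3 - 6*x^2 - 15*x + 100) = (x + 1)*(x + 3)*(x + 4)*(x^2 - 10*x + 25) = (x - 5)*(x + 1)*(x + 3)*(x + 4)*(x - 5)
(3) = (o - 2)*(o^3 - 2*o^2 - 16*o + 32) = (o - 4)*(o - 2)*(o^2 + 2*o - 8) = (o - 4)*(o - 2)*(o + 4)*(o - 2)
(4) = (k - 5)*(k + 4)
(5) = (g - 5)*(g^2 + 3*g) = g*(g - 5)*(g + 3)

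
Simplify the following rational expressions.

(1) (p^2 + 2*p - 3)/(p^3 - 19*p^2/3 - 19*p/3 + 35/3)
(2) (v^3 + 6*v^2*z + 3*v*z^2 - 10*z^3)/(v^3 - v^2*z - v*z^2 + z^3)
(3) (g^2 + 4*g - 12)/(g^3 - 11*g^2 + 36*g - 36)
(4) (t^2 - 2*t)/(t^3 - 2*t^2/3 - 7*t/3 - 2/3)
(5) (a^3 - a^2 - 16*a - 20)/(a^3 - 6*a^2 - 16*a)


(1) = (3*p + 9)/(3*p^2 - 16*p - 35)
(2) = (-v^2 - 7*v*z - 10*z^2)/(-v^2 + z^2)
(3) = (g + 6)/(g^2 - 9*g + 18)
(4) = 3*t/(3*t^2 + 4*t + 1)
(5) = (a^2 - 3*a - 10)/(a^2 - 8*a)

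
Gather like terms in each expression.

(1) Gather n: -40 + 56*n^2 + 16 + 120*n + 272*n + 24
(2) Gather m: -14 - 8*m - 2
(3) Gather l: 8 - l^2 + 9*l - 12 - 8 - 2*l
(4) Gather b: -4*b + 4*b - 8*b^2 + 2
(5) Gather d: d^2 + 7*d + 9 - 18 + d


(1) = 56*n^2 + 392*n
(2) = -8*m - 16
(3) = -l^2 + 7*l - 12
(4) = 2 - 8*b^2
(5) = d^2 + 8*d - 9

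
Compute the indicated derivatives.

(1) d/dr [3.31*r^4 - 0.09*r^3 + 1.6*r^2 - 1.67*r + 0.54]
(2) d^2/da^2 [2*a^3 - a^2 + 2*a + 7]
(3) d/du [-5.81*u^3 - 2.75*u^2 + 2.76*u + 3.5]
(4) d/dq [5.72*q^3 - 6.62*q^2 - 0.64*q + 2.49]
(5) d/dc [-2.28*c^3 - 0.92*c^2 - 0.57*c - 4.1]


(1) = 13.24*r^3 - 0.27*r^2 + 3.2*r - 1.67
(2) = 12*a - 2
(3) = -17.43*u^2 - 5.5*u + 2.76
(4) = 17.16*q^2 - 13.24*q - 0.64
(5) = -6.84*c^2 - 1.84*c - 0.57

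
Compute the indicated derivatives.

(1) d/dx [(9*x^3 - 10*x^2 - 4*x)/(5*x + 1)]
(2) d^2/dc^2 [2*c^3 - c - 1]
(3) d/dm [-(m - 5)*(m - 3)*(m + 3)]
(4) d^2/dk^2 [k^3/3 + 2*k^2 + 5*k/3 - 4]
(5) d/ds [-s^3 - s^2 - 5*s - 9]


(1) = (90*x^3 - 23*x^2 - 20*x - 4)/(25*x^2 + 10*x + 1)
(2) = 12*c
(3) = -3*m^2 + 10*m + 9
(4) = 2*k + 4
(5) = -3*s^2 - 2*s - 5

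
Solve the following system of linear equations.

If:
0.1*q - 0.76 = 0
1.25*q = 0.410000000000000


Then:
No Solution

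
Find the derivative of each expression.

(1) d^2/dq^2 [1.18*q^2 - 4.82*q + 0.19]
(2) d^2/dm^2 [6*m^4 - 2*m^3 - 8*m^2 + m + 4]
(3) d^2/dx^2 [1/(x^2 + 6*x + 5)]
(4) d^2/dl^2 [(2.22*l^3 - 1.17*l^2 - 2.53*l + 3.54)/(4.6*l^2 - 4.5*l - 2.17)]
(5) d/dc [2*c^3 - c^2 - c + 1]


(1) = 2.36000000000000
(2) = 72*m^2 - 12*m - 16
(3) = 2*(-x^2 - 6*x + 4*(x + 3)^2 - 5)/(x^2 + 6*x + 5)^3
(4) = (-21.27752*l^3 + 509.43456*l^2 - 528.472212*l + 252.434634)/(97.336*l^6 - 285.66*l^5 + 141.6984*l^4 + 178.389*l^3 - 66.84468*l^2 - 63.57015*l - 10.218313)
(5) = 6*c^2 - 2*c - 1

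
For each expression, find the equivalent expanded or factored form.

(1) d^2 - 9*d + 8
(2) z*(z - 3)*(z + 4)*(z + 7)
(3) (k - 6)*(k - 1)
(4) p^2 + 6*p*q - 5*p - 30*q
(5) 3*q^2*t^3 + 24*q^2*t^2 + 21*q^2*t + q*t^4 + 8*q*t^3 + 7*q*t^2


(1) = (d - 8)*(d - 1)
(2) = z^4 + 8*z^3 - 5*z^2 - 84*z
(3) = k^2 - 7*k + 6
(4) = (p - 5)*(p + 6*q)
(5) = t*(3*q + t)*(t + 7)*(q*t + q)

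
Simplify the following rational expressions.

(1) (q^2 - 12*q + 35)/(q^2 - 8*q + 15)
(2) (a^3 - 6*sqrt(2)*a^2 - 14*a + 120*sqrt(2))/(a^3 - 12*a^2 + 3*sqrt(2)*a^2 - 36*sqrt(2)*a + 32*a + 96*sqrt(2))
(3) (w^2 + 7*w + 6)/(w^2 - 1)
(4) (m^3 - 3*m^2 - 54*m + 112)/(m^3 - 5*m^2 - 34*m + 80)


(1) = (q - 7)/(q - 3)
(2) = (a^2 - 9*sqrt(2)*a + 40)/(a^2 - 12*a + 32)
(3) = (w + 6)/(w - 1)
(4) = (m + 7)/(m + 5)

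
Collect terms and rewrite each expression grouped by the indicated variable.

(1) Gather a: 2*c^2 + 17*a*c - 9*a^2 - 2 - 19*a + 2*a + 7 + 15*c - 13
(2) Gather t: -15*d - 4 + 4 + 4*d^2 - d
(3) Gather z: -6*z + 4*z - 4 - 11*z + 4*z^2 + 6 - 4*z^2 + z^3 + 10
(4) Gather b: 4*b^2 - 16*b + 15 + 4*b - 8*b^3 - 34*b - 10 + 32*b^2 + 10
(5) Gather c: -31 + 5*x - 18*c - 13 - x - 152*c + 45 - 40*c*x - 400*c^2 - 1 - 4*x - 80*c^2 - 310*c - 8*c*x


(1) = -9*a^2 + a*(17*c - 17) + 2*c^2 + 15*c - 8
(2) = 4*d^2 - 16*d
(3) = z^3 - 13*z + 12
(4) = -8*b^3 + 36*b^2 - 46*b + 15
(5) = -480*c^2 + c*(-48*x - 480)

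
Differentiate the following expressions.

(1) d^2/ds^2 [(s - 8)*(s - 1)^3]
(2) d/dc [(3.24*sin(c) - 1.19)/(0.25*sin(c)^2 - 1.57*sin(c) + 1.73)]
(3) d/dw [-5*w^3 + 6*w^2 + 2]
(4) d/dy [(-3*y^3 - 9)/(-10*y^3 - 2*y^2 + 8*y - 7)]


(1) = 6*(s - 1)*(2*s - 9)
(2) = (-0.81*sin(c)^2 + 0.595*sin(c) + 3.7369)*cos(c)/(0.0625*sin(c)^4 - 0.785*sin(c)^3 + 3.3299*sin(c)^2 - 5.4322*sin(c) + 2.9929)
(3) = 3*w*(4 - 5*w)
(4) = 3*(2*y^4 - 16*y^3 - 69*y^2 - 12*y + 24)/(100*y^6 + 40*y^5 - 156*y^4 + 108*y^3 + 92*y^2 - 112*y + 49)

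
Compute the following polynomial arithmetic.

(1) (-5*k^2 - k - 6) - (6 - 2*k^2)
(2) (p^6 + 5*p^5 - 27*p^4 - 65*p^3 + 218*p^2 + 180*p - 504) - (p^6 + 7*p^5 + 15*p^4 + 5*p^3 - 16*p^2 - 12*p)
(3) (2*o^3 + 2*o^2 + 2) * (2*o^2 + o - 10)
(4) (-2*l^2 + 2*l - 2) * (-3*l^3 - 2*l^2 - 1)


(1) = -3*k^2 - k - 12
(2) = -2*p^5 - 42*p^4 - 70*p^3 + 234*p^2 + 192*p - 504
(3) = 4*o^5 + 6*o^4 - 18*o^3 - 16*o^2 + 2*o - 20
(4) = 6*l^5 - 2*l^4 + 2*l^3 + 6*l^2 - 2*l + 2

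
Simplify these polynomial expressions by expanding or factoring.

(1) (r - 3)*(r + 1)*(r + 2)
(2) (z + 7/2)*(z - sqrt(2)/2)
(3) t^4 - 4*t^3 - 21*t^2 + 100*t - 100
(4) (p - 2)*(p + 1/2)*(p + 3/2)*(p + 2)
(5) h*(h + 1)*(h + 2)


(1) = r^3 - 7*r - 6
(2) = z^2 - sqrt(2)*z/2 + 7*z/2 - 7*sqrt(2)/4
(3) = (t - 5)*(t - 2)^2*(t + 5)
(4) = p^4 + 2*p^3 - 13*p^2/4 - 8*p - 3
(5) = h^3 + 3*h^2 + 2*h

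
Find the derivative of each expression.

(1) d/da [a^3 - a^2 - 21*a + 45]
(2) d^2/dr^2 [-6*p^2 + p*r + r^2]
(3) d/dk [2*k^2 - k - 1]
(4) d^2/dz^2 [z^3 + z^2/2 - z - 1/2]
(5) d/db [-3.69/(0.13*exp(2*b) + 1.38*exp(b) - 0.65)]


(1) = 3*a^2 - 2*a - 21
(2) = 2
(3) = 4*k - 1
(4) = 6*z + 1
(5) = (0.9594*exp(b) + 5.0922)*exp(b)/(0.13*exp(2*b) + 1.38*exp(b) - 0.65)^2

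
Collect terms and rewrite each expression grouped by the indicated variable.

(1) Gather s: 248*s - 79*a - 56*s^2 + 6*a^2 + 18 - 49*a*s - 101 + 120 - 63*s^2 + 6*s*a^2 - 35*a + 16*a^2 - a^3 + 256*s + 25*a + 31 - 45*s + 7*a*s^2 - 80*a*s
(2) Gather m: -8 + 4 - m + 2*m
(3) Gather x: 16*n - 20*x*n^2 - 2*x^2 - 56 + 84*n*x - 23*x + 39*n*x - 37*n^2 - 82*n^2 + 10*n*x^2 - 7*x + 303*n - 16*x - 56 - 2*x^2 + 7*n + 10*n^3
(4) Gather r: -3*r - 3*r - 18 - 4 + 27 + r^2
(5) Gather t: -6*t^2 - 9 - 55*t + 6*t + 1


(1) = -a^3 + 22*a^2 - 89*a + s^2*(7*a - 119) + s*(6*a^2 - 129*a + 459) + 68
(2) = m - 4
(3) = 10*n^3 - 119*n^2 + 326*n + x^2*(10*n - 4) + x*(-20*n^2 + 123*n - 46) - 112
(4) = r^2 - 6*r + 5
(5) = -6*t^2 - 49*t - 8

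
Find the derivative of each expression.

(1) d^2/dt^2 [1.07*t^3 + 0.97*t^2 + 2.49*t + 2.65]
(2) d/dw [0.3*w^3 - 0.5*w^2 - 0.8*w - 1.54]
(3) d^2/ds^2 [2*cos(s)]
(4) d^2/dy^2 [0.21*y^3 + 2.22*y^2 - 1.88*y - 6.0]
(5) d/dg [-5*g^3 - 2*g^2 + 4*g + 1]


(1) = 6.42*t + 1.94
(2) = 0.9*w^2 - 1.0*w - 0.8
(3) = -2*cos(s)
(4) = 1.26*y + 4.44
(5) = -15*g^2 - 4*g + 4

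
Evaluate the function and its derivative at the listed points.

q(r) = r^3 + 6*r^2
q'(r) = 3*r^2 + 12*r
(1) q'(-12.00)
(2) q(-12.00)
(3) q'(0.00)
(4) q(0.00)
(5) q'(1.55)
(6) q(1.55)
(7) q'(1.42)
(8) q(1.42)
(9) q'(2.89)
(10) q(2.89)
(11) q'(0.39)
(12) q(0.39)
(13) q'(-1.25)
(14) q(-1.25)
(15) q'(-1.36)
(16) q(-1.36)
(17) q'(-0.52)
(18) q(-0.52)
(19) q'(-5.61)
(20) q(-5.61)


(1) = 288.00
(2) = -864.00
(3) = 0.00
(4) = 0.00
(5) = 25.81
(6) = 18.14
(7) = 23.09
(8) = 14.96
(9) = 59.74
(10) = 74.25
(11) = 5.14
(12) = 0.97
(13) = -10.31
(14) = 7.42
(15) = -10.77
(16) = 8.58
(17) = -5.43
(18) = 1.48
(19) = 27.10
(20) = 12.27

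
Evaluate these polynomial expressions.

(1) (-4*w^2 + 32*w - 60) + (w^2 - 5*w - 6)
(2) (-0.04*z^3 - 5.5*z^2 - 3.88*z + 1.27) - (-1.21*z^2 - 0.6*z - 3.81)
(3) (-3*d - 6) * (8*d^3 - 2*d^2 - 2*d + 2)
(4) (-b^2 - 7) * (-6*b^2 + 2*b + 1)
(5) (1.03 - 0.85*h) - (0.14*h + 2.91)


(1) = -3*w^2 + 27*w - 66
(2) = -0.04*z^3 - 4.29*z^2 - 3.28*z + 5.08
(3) = -24*d^4 - 42*d^3 + 18*d^2 + 6*d - 12
(4) = 6*b^4 - 2*b^3 + 41*b^2 - 14*b - 7
(5) = -0.99*h - 1.88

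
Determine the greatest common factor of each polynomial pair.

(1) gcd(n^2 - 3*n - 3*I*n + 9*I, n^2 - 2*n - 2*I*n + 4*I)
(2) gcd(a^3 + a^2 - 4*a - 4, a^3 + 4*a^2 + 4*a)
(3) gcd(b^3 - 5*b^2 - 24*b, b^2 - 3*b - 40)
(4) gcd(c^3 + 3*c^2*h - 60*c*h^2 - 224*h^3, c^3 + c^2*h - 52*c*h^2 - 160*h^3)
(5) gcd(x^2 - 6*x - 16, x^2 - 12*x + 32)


(1) = gcd((n - 3)*(n - 3*I), (n - 2)*(n - 2*I)) = 1
(2) = gcd((a - 2)*(a + 1)*(a + 2), a*(a + 2)^2) = a + 2
(3) = b - 8
(4) = gcd((c - 8*h)*(c + 4*h)*(c + 7*h), (c - 8*h)*(c + 4*h)*(c + 5*h)) = c^2 - 4*c*h - 32*h^2
(5) = x - 8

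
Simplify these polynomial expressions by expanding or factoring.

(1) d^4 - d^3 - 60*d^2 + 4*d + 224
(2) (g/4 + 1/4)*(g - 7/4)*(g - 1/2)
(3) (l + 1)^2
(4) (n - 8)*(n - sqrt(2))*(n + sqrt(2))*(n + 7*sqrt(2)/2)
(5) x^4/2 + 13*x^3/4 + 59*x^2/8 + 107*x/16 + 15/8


(1) = (d - 8)*(d - 2)*(d + 2)*(d + 7)
(2) = g^3/4 - 5*g^2/16 - 11*g/32 + 7/32
(3) = l^2 + 2*l + 1
(4) = n^4 - 8*n^3 + 7*sqrt(2)*n^3/2 - 28*sqrt(2)*n^2 - 2*n^2 - 7*sqrt(2)*n + 16*n + 56*sqrt(2)
(5) = (x/2 + 1)*(x + 1/2)*(x + 3/2)*(x + 5/2)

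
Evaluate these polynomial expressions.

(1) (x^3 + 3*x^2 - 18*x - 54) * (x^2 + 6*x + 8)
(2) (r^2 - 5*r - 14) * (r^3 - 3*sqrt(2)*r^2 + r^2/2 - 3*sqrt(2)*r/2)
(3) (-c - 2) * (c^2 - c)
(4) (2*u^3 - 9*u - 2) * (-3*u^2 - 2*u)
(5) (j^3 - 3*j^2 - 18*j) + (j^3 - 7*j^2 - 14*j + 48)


(1) = x^5 + 9*x^4 + 8*x^3 - 138*x^2 - 468*x - 432
(2) = r^5 - 9*r^4/2 - 3*sqrt(2)*r^4 - 33*r^3/2 + 27*sqrt(2)*r^3/2 - 7*r^2 + 99*sqrt(2)*r^2/2 + 21*sqrt(2)*r
(3) = -c^3 - c^2 + 2*c
(4) = -6*u^5 - 4*u^4 + 27*u^3 + 24*u^2 + 4*u
(5) = 2*j^3 - 10*j^2 - 32*j + 48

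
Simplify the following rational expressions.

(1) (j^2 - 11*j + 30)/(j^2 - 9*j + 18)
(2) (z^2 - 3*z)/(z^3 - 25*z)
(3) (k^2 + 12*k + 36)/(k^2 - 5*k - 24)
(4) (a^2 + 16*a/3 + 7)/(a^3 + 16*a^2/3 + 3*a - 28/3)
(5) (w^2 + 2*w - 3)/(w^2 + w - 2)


(1) = (j - 5)/(j - 3)
(2) = (z - 3)/(z^2 - 25)
(3) = (k^2 + 12*k + 36)/(k^2 - 5*k - 24)
(4) = (a + 3)/(a^2 + 3*a - 4)
(5) = (w + 3)/(w + 2)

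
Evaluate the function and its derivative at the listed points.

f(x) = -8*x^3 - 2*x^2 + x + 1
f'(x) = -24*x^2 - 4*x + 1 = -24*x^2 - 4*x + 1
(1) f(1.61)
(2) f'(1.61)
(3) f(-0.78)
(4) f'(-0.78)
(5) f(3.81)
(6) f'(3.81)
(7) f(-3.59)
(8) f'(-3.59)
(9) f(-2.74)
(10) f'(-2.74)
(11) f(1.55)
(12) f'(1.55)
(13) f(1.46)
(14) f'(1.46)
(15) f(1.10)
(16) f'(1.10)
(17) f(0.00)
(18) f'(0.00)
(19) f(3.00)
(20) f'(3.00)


(1) = -35.96
(2) = -67.65
(3) = 2.80
(4) = -10.48
(5) = -466.67
(6) = -362.63
(7) = 341.78
(8) = -293.95
(9) = 147.81
(10) = -168.22
(11) = -32.05
(12) = -62.86
(13) = -26.70
(14) = -56.00
(15) = -10.97
(16) = -32.44
(17) = 1.00
(18) = 1.00
(19) = -230.00
(20) = -227.00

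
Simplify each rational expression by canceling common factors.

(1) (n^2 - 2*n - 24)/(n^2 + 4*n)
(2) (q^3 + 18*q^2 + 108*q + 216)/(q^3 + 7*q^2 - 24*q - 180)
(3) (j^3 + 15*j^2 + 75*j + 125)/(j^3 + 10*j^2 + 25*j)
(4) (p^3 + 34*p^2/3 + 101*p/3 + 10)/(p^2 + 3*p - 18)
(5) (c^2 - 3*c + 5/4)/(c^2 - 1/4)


(1) = (n - 6)/n
(2) = (q + 6)/(q - 5)
(3) = (j + 5)/j
(4) = (3*p^2 + 16*p + 5)/(3*p - 9)
(5) = (2*c - 5)/(2*c + 1)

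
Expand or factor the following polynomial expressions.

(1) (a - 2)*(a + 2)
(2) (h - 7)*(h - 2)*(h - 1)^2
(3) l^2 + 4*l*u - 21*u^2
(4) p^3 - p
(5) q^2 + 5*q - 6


(1) = a^2 - 4
(2) = h^4 - 11*h^3 + 33*h^2 - 37*h + 14
(3) = (l - 3*u)*(l + 7*u)
(4) = p*(p - 1)*(p + 1)
(5) = (q - 1)*(q + 6)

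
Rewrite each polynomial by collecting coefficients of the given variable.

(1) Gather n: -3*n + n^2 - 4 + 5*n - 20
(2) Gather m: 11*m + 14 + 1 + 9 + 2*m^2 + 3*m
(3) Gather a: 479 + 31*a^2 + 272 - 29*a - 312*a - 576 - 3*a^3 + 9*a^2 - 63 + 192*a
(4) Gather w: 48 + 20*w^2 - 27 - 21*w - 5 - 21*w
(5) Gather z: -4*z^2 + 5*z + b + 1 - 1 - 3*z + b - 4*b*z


(1) = n^2 + 2*n - 24
(2) = 2*m^2 + 14*m + 24
(3) = -3*a^3 + 40*a^2 - 149*a + 112
(4) = 20*w^2 - 42*w + 16
(5) = 2*b - 4*z^2 + z*(2 - 4*b)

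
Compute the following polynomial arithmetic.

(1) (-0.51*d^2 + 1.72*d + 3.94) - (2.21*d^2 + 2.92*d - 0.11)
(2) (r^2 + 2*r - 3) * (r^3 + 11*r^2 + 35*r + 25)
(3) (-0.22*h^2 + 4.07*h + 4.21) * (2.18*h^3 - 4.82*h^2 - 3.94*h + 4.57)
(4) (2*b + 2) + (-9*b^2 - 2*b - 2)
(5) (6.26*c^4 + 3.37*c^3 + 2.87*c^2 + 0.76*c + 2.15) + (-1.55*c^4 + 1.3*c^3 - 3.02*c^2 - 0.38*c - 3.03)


(1) = -2.72*d^2 - 1.2*d + 4.05
(2) = r^5 + 13*r^4 + 54*r^3 + 62*r^2 - 55*r - 75
(3) = -0.4796*h^5 + 9.933*h^4 - 9.5728*h^3 - 37.3334*h^2 + 2.0125*h + 19.2397
(4) = -9*b^2
(5) = 4.71*c^4 + 4.67*c^3 - 0.15*c^2 + 0.38*c - 0.88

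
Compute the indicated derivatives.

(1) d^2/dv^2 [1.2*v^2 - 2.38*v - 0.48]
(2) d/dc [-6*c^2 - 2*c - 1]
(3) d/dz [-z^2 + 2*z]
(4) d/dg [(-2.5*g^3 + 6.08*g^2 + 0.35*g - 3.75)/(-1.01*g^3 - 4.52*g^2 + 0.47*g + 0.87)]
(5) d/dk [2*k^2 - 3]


(1) = 2.40000000000000
(2) = -12*c - 2
(3) = 2 - 2*z
(4) = (17.4408*g^4 - 1.643*g^3 - 13.4479*g^2 - 23.3208*g + 2.067)/(1.0201*g^6 + 9.1304*g^5 + 19.481*g^4 - 6.0062*g^3 - 7.6439*g^2 + 0.8178*g + 0.7569)
(5) = 4*k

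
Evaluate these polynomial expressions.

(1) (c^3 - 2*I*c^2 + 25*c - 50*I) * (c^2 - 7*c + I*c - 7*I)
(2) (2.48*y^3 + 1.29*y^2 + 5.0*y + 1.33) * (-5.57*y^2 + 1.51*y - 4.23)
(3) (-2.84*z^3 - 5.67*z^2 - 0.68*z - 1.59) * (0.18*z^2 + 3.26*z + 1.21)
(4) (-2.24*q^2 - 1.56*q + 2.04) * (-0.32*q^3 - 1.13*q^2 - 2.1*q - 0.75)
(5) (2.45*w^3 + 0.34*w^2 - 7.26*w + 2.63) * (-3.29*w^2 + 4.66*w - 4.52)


(1) = c^5 - 7*c^4 - I*c^4 + 27*c^3 + 7*I*c^3 - 189*c^2 - 25*I*c^2 + 50*c + 175*I*c - 350
(2) = -13.8136*y^5 - 3.4405*y^4 - 36.3925*y^3 - 5.3148*y^2 - 19.1417*y - 5.6259
(3) = -0.5112*z^5 - 10.279*z^4 - 22.043*z^3 - 9.3637*z^2 - 6.0062*z - 1.9239
(4) = 0.7168*q^5 + 3.0304*q^4 + 5.814*q^3 + 2.6508*q^2 - 3.114*q - 1.53
(5) = -8.0605*w^5 + 10.2984*w^4 + 14.3958*w^3 - 44.0211*w^2 + 45.071*w - 11.8876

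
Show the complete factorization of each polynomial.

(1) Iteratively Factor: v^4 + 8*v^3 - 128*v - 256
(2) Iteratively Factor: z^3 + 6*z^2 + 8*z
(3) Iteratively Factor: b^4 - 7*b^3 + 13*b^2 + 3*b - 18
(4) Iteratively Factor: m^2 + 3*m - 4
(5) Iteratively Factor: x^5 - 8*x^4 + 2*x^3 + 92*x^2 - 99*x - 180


(1) = (v + 4)*(v^3 + 4*v^2 - 16*v - 64) = (v + 4)^2*(v^2 - 16) = (v - 4)*(v + 4)^2*(v + 4)
(2) = (z + 4)*(z^2 + 2*z) = (z + 2)*(z + 4)*(z)
(3) = (b - 3)*(b^3 - 4*b^2 + b + 6) = (b - 3)*(b - 2)*(b^2 - 2*b - 3) = (b - 3)*(b - 2)*(b + 1)*(b - 3)
(4) = (m - 1)*(m + 4)
(5) = (x - 3)*(x^4 - 5*x^3 - 13*x^2 + 53*x + 60) = (x - 3)*(x + 1)*(x^3 - 6*x^2 - 7*x + 60) = (x - 5)*(x - 3)*(x + 1)*(x^2 - x - 12) = (x - 5)*(x - 3)*(x + 1)*(x + 3)*(x - 4)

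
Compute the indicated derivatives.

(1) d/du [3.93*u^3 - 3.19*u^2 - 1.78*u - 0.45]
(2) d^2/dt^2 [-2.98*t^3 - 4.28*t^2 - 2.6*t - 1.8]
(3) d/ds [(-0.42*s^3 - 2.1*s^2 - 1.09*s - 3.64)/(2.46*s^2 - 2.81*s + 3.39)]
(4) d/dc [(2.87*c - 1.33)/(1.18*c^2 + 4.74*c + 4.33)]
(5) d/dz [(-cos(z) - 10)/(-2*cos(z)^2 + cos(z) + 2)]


(1) = 11.79*u^2 - 6.38*u - 1.78
(2) = -17.88*t - 8.56
(3) = (-1.0332*s^4 + 2.3604*s^3 + 4.311*s^2 + 3.6708*s - 13.9235)/(6.0516*s^4 - 13.8252*s^3 + 24.5749*s^2 - 19.0518*s + 11.4921)
(4) = (-3.3866*c^2 + 3.1388*c + 18.7313)/(1.3924*c^4 + 11.1864*c^3 + 32.6864*c^2 + 41.0484*c + 18.7489)
(5) = (40*cos(z) + cos(2*z) - 7)*sin(z)/(2*sin(z)^2 + cos(z))^2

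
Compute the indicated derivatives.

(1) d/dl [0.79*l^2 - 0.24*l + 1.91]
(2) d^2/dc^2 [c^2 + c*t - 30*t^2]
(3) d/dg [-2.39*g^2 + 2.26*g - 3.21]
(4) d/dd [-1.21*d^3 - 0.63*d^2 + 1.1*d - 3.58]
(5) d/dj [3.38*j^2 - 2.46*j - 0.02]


(1) = 1.58*l - 0.24
(2) = 2
(3) = 2.26 - 4.78*g
(4) = -3.63*d^2 - 1.26*d + 1.1
(5) = 6.76*j - 2.46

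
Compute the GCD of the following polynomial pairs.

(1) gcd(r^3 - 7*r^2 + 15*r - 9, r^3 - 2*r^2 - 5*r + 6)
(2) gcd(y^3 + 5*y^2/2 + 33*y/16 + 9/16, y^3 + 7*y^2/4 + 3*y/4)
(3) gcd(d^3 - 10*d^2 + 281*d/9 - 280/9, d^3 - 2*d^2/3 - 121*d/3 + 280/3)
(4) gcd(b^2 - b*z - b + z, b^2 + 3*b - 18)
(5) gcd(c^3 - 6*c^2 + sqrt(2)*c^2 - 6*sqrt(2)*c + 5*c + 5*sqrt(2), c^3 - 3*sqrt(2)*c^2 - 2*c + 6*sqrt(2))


(1) = r^2 - 4*r + 3
(2) = gcd((y + 3/4)^2*(y + 1), y*(y + 3/4)*(y + 1)) = y^2 + 7*y/4 + 3/4
(3) = d^2 - 23*d/3 + 40/3
(4) = 1
(5) = c + sqrt(2)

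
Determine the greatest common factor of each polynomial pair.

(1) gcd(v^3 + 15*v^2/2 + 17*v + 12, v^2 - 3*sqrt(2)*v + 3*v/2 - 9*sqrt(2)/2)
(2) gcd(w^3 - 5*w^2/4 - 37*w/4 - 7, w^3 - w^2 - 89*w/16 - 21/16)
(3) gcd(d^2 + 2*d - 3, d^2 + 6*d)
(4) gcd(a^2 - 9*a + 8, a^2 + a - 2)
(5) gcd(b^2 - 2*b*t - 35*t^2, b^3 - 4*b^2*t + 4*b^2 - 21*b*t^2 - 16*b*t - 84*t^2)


(1) = gcd((v + 3/2)*(v + 2)*(v + 4), (v + 3/2)*(v - 3*sqrt(2))) = v + 3/2
(2) = w + 7/4
(3) = 1
(4) = gcd((a - 8)*(a - 1), (a - 1)*(a + 2)) = a - 1
(5) = gcd((b - 7*t)*(b + 5*t), (b + 4)*(b - 7*t)*(b + 3*t)) = -b + 7*t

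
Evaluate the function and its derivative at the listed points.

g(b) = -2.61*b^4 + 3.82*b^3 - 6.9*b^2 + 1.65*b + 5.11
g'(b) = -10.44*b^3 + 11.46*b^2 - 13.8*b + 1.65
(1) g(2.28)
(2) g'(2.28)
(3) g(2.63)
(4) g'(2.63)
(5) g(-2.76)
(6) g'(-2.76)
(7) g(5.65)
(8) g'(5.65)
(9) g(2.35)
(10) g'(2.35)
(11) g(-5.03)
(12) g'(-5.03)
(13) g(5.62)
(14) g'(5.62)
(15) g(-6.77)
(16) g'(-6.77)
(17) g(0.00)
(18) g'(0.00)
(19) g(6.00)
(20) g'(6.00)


(1) = -52.25
(2) = -93.98
(3) = -93.66
(4) = -145.30
(5) = -283.77
(6) = 346.53
(7) = -2176.56
(8) = -1593.47
(9) = -59.14
(10) = -102.98
(11) = -2334.67
(12) = 1689.64
(13) = -2129.15
(14) = -1567.09
(15) = -6990.32
(16) = 3859.74
(17) = 5.11
(18) = 1.65
(19) = -2790.83
(20) = -1923.63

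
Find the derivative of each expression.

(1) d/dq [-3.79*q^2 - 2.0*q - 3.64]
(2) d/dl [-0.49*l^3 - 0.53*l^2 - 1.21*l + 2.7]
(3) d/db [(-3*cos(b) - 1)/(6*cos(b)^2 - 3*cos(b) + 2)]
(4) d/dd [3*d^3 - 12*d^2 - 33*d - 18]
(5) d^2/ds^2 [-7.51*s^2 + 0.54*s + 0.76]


(1) = -7.58*q - 2.0
(2) = -1.47*l^2 - 1.06*l - 1.21
(3) = -3*(4*cos(b) + 3*cos(2*b))*sin(b)/(6*sin(b)^2 + 3*cos(b) - 8)^2
(4) = 9*d^2 - 24*d - 33
(5) = -15.0200000000000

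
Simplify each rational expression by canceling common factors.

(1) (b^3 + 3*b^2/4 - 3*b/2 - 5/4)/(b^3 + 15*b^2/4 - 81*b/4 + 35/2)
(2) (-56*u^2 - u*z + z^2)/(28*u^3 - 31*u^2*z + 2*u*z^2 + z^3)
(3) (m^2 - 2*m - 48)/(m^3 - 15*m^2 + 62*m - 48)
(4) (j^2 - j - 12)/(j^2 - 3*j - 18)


(1) = (b^2 + 2*b + 1)/(b^2 + 5*b - 14)
(2) = (-8*u + z)/(4*u^2 - 5*u*z + z^2)
(3) = (m + 6)/(m^2 - 7*m + 6)
(4) = (j - 4)/(j - 6)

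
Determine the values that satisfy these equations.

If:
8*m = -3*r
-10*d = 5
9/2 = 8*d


Then:
No Solution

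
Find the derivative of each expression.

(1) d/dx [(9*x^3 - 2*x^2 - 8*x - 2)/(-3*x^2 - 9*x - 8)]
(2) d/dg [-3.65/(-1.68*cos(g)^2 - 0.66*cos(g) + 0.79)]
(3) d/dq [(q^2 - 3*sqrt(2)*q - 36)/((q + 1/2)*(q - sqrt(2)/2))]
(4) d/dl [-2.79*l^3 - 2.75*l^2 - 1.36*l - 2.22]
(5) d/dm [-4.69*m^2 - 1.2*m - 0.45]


(1) = (-27*x^4 - 162*x^3 - 222*x^2 + 20*x + 46)/(9*x^4 + 54*x^3 + 129*x^2 + 144*x + 64)
(2) = (12.264*cos(g) + 2.409)*sin(g)/(1.68*cos(g)^2 + 0.66*cos(g) - 0.79)^2
(3) = 4*(q^2 + 5*sqrt(2)*q^2 - sqrt(2)*q + 144*q - 36*sqrt(2) + 39)/(8*q^4 - 8*sqrt(2)*q^3 + 8*q^3 - 8*sqrt(2)*q^2 + 6*q^2 - 2*sqrt(2)*q + 4*q + 1)
(4) = -8.37*l^2 - 5.5*l - 1.36
(5) = -9.38*m - 1.2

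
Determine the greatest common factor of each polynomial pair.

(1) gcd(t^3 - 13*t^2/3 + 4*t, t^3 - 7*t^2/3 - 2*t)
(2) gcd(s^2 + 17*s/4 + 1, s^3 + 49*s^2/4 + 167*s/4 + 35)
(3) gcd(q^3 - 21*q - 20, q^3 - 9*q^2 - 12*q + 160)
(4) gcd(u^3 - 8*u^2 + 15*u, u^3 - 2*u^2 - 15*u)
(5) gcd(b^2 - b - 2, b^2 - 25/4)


(1) = gcd(t*(t - 3)*(t - 4/3), t*(t - 3)*(t + 2/3)) = t^2 - 3*t
(2) = s + 4
(3) = gcd((q - 5)*(q + 1)*(q + 4), (q - 8)*(q - 5)*(q + 4)) = q^2 - q - 20
(4) = gcd(u*(u - 5)*(u - 3), u*(u - 5)*(u + 3)) = u^2 - 5*u
(5) = gcd((b - 2)*(b + 1), (b - 5/2)*(b + 5/2)) = 1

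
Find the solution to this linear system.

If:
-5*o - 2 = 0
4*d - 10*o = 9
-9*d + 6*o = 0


Then:
No Solution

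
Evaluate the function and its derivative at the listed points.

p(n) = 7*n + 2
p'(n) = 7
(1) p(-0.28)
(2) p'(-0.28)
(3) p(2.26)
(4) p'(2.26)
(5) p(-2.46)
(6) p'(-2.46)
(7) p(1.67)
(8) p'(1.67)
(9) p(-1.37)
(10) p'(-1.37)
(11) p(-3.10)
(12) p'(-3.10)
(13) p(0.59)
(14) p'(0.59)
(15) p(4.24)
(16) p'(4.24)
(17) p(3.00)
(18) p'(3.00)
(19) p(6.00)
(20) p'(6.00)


(1) = 0.04
(2) = 7.00
(3) = 17.82
(4) = 7.00
(5) = -15.22
(6) = 7.00
(7) = 13.69
(8) = 7.00
(9) = -7.59
(10) = 7.00
(11) = -19.70
(12) = 7.00
(13) = 6.13
(14) = 7.00
(15) = 31.68
(16) = 7.00
(17) = 23.00
(18) = 7.00
(19) = 44.00
(20) = 7.00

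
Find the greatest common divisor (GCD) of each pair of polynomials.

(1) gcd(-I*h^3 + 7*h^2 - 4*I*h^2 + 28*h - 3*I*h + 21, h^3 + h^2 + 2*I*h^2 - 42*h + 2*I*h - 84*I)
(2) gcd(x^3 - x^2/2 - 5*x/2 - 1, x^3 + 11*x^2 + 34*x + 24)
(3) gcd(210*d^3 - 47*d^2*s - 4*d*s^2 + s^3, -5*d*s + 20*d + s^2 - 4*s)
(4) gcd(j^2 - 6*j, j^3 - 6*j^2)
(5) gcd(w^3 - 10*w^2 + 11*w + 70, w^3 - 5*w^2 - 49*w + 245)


(1) = 1
(2) = gcd((x - 2)*(x + 1/2)*(x + 1), (x + 1)*(x + 4)*(x + 6)) = x + 1
(3) = gcd((-6*d + s)*(-5*d + s)*(7*d + s), (-5*d + s)*(s - 4)) = -5*d + s
(4) = gcd(j*(j - 6), j^2*(j - 6)) = j^2 - 6*j
(5) = gcd((w - 7)*(w - 5)*(w + 2), (w - 7)*(w - 5)*(w + 7)) = w^2 - 12*w + 35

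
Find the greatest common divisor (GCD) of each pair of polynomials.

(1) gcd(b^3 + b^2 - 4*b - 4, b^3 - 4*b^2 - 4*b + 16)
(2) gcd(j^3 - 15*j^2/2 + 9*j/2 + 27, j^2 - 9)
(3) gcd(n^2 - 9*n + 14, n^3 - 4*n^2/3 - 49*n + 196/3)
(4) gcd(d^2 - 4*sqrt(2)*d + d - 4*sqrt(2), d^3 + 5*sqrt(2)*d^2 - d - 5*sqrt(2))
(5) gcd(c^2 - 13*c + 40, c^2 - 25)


(1) = gcd((b - 2)*(b + 1)*(b + 2), (b - 4)*(b - 2)*(b + 2)) = b^2 - 4
(2) = gcd((j - 6)*(j - 3)*(j + 3/2), (j - 3)*(j + 3)) = j - 3
(3) = gcd((n - 7)*(n - 2), (n - 7)*(n - 4/3)*(n + 7)) = n - 7
(4) = gcd((d + 1)*(d - 4*sqrt(2)), (d - 1)*(d + 1)*(d + 5*sqrt(2))) = d + 1
(5) = c - 5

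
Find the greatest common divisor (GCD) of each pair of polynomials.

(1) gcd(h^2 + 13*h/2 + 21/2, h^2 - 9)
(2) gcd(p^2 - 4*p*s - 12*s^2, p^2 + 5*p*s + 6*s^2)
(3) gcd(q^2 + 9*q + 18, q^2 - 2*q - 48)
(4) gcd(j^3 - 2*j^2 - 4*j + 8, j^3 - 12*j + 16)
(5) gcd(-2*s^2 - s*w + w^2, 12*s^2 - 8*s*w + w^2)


(1) = gcd((h + 3)*(h + 7/2), (h - 3)*(h + 3)) = h + 3
(2) = p + 2*s
(3) = gcd((q + 3)*(q + 6), (q - 8)*(q + 6)) = q + 6
(4) = gcd((j - 2)^2*(j + 2), (j - 2)^2*(j + 4)) = j^2 - 4*j + 4
(5) = gcd((-2*s + w)*(s + w), (-6*s + w)*(-2*s + w)) = 2*s - w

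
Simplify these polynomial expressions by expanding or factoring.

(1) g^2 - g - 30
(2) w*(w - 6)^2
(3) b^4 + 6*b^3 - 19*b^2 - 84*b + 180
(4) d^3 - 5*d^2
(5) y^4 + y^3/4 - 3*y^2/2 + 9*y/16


(1) = (g - 6)*(g + 5)
(2) = w^3 - 12*w^2 + 36*w
(3) = (b - 3)*(b - 2)*(b + 5)*(b + 6)
(4) = d^2*(d - 5)
(5) = y*(y - 3/4)*(y - 1/2)*(y + 3/2)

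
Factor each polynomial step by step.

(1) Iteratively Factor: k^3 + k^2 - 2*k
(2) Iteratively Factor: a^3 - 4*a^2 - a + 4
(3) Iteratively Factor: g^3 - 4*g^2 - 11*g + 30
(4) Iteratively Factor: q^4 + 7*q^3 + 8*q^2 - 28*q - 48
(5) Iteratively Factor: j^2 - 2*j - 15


(1) = (k + 2)*(k^2 - k) = (k - 1)*(k + 2)*(k)
(2) = (a + 1)*(a^2 - 5*a + 4) = (a - 4)*(a + 1)*(a - 1)
(3) = (g - 2)*(g^2 - 2*g - 15) = (g - 5)*(g - 2)*(g + 3)
(4) = (q + 2)*(q^3 + 5*q^2 - 2*q - 24) = (q - 2)*(q + 2)*(q^2 + 7*q + 12) = (q - 2)*(q + 2)*(q + 3)*(q + 4)
(5) = (j + 3)*(j - 5)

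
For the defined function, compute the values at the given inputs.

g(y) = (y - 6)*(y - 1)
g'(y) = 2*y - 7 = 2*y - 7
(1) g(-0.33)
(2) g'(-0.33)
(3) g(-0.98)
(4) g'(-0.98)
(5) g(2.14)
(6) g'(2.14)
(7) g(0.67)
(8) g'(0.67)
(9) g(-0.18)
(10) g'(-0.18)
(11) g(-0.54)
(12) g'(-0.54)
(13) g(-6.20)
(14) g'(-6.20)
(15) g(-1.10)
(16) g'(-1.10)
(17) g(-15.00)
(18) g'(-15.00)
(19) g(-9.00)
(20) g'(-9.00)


(1) = 8.42
(2) = -7.66
(3) = 13.82
(4) = -8.96
(5) = -4.40
(6) = -2.72
(7) = 1.76
(8) = -5.66
(9) = 7.29
(10) = -7.36
(11) = 10.07
(12) = -8.08
(13) = 87.84
(14) = -19.40
(15) = 14.91
(16) = -9.20
(17) = 336.00
(18) = -37.00
(19) = 150.00
(20) = -25.00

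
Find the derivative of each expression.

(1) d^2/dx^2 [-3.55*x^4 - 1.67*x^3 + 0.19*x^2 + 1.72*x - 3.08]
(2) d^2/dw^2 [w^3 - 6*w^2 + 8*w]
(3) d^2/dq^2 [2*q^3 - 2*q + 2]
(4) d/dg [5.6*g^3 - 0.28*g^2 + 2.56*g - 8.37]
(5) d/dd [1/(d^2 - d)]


(1) = -42.6*x^2 - 10.02*x + 0.38
(2) = 6*w - 12
(3) = 12*q
(4) = 16.8*g^2 - 0.56*g + 2.56
(5) = (1 - 2*d)/(d^2*(d - 1)^2)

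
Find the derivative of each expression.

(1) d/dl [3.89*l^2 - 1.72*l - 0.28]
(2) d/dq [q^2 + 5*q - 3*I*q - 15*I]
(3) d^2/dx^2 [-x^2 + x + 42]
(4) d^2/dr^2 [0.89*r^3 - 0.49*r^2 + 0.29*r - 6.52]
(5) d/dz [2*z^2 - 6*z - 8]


(1) = 7.78*l - 1.72
(2) = 2*q + 5 - 3*I
(3) = -2
(4) = 5.34*r - 0.98
(5) = 4*z - 6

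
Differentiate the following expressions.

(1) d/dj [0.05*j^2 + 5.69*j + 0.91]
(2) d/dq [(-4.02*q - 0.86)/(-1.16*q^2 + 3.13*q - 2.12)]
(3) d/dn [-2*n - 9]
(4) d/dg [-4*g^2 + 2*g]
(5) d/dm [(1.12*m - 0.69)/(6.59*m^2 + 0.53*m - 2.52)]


(1) = 0.1*j + 5.69
(2) = (-4.6632*q^2 - 1.9952*q + 11.2142)/(1.3456*q^4 - 7.2616*q^3 + 14.7153*q^2 - 13.2712*q + 4.4944)
(3) = -2
(4) = 2 - 8*g
(5) = (-7.3808*m^2 + 9.0942*m - 2.4567)/(43.4281*m^4 + 6.9854*m^3 - 32.9327*m^2 - 2.6712*m + 6.3504)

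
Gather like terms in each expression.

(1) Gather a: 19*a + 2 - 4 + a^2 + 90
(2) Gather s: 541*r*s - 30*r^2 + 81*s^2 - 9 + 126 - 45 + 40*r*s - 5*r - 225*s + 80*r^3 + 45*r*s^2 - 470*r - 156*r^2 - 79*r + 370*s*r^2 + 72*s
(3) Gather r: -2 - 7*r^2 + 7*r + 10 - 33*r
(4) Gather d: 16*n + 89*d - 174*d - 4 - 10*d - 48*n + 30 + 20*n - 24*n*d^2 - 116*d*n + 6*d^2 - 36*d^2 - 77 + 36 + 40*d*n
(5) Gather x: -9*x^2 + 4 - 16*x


(1) = a^2 + 19*a + 88
(2) = 80*r^3 - 186*r^2 - 554*r + s^2*(45*r + 81) + s*(370*r^2 + 581*r - 153) + 72
(3) = -7*r^2 - 26*r + 8
(4) = d^2*(-24*n - 30) + d*(-76*n - 95) - 12*n - 15
(5) = -9*x^2 - 16*x + 4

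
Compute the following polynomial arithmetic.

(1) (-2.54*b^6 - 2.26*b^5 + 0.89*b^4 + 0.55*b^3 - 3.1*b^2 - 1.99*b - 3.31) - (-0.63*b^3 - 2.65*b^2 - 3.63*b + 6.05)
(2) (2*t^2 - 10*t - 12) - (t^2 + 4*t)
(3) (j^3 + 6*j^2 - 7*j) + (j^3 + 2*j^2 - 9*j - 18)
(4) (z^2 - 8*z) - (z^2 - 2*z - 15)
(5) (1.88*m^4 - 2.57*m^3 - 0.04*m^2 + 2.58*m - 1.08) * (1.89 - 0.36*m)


(1) = -2.54*b^6 - 2.26*b^5 + 0.89*b^4 + 1.18*b^3 - 0.45*b^2 + 1.64*b - 9.36
(2) = t^2 - 14*t - 12
(3) = 2*j^3 + 8*j^2 - 16*j - 18
(4) = 15 - 6*z
(5) = -0.6768*m^5 + 4.4784*m^4 - 4.8429*m^3 - 1.0044*m^2 + 5.265*m - 2.0412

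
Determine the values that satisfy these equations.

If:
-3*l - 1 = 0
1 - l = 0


Then:
No Solution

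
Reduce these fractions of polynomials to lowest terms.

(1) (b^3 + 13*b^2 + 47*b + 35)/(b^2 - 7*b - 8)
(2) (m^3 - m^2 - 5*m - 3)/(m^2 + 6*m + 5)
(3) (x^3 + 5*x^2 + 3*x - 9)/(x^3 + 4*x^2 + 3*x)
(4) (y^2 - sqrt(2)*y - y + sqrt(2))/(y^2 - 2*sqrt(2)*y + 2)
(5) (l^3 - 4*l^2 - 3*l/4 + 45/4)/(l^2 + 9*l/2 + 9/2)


(1) = (b^2 + 12*b + 35)/(b - 8)
(2) = (m^2 - 2*m - 3)/(m + 5)
(3) = (x^2 + 2*x - 3)/(x^2 + x)
(4) = (y - 1)/(y - sqrt(2))
(5) = (2*l^2 - 11*l + 15)/(2*l + 6)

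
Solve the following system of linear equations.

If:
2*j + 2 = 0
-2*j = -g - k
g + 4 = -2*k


Then:
g = 0
j = -1
k = -2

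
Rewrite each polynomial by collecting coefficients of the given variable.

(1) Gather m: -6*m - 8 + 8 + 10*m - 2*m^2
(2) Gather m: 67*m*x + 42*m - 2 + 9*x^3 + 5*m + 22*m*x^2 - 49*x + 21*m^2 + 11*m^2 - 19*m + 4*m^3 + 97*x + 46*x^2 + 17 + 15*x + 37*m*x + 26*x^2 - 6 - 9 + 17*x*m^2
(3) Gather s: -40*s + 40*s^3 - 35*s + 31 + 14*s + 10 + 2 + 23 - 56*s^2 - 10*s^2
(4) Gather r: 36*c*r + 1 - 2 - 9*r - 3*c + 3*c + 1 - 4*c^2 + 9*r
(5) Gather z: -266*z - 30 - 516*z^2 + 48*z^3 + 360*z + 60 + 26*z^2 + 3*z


(1) = -2*m^2 + 4*m
(2) = 4*m^3 + m^2*(17*x + 32) + m*(22*x^2 + 104*x + 28) + 9*x^3 + 72*x^2 + 63*x
(3) = 40*s^3 - 66*s^2 - 61*s + 66
(4) = -4*c^2 + 36*c*r
(5) = 48*z^3 - 490*z^2 + 97*z + 30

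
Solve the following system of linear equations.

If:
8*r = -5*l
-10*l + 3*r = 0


Then:
l = 0
r = 0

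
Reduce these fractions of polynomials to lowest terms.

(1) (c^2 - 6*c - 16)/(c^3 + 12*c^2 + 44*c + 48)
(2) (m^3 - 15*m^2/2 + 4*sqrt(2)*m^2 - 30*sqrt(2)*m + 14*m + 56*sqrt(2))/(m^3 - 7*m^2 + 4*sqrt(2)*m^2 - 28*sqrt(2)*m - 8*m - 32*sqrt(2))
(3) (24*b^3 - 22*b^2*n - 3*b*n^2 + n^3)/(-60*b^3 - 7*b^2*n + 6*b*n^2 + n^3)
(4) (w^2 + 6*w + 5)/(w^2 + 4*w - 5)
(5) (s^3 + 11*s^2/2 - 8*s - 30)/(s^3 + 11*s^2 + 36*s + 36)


(1) = (c - 8)/(c^2 + 10*c + 24)
(2) = (2*m^2 - 15*m + 28)/(2*m^2 - 14*m - 16)
(3) = (-6*b^2 + 7*b*n - n^2)/(15*b^2 - 2*b*n - n^2)
(4) = (w + 1)/(w - 1)
(5) = (2*s - 5)/(2*s + 6)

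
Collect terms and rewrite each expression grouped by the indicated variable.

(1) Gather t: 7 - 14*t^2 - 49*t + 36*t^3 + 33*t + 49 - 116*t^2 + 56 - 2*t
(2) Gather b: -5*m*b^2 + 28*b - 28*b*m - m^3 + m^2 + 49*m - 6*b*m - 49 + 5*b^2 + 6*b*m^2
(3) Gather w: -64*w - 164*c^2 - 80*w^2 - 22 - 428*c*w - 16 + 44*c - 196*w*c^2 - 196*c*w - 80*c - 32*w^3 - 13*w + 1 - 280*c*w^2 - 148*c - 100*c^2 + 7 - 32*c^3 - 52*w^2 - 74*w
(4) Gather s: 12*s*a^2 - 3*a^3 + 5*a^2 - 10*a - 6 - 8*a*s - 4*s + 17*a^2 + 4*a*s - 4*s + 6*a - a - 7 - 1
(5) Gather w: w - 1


(1) = 36*t^3 - 130*t^2 - 18*t + 112
(2) = b^2*(5 - 5*m) + b*(6*m^2 - 34*m + 28) - m^3 + m^2 + 49*m - 49
(3) = -32*c^3 - 264*c^2 - 184*c - 32*w^3 + w^2*(-280*c - 132) + w*(-196*c^2 - 624*c - 151) - 30
(4) = -3*a^3 + 22*a^2 - 5*a + s*(12*a^2 - 4*a - 8) - 14
(5) = w - 1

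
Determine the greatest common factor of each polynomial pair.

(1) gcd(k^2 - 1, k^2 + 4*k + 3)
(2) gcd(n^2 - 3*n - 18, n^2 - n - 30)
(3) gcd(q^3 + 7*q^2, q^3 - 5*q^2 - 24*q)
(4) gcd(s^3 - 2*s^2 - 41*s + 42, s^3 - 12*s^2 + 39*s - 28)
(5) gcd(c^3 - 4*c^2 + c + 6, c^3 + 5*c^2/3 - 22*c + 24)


(1) = gcd((k - 1)*(k + 1), (k + 1)*(k + 3)) = k + 1
(2) = gcd((n - 6)*(n + 3), (n - 6)*(n + 5)) = n - 6
(3) = gcd(q^2*(q + 7), q*(q - 8)*(q + 3)) = q
(4) = s^2 - 8*s + 7
(5) = gcd((c - 3)*(c - 2)*(c + 1), (c - 3)*(c - 4/3)*(c + 6)) = c - 3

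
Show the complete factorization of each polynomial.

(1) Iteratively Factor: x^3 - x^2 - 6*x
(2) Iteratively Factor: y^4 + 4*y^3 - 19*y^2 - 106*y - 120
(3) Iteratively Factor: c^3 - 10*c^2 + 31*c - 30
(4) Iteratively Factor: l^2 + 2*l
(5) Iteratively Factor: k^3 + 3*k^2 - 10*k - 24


(1) = (x - 3)*(x^2 + 2*x) = (x - 3)*(x + 2)*(x)
(2) = (y + 4)*(y^3 - 19*y - 30) = (y + 3)*(y + 4)*(y^2 - 3*y - 10) = (y + 2)*(y + 3)*(y + 4)*(y - 5)
(3) = (c - 5)*(c^2 - 5*c + 6) = (c - 5)*(c - 2)*(c - 3)
(4) = (l)*(l + 2)
(5) = (k + 2)*(k^2 + k - 12) = (k + 2)*(k + 4)*(k - 3)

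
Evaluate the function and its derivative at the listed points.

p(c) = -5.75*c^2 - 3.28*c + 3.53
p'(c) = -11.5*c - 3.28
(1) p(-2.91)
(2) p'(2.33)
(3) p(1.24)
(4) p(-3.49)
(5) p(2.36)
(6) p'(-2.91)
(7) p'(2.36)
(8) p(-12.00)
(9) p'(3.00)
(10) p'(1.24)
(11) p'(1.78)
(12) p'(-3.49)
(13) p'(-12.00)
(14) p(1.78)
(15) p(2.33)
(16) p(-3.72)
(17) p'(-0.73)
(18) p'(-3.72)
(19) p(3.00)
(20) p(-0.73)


(1) = -35.62
(2) = -30.08
(3) = -9.38
(4) = -55.06
(5) = -36.24
(6) = 30.19
(7) = -30.42
(8) = -785.11
(9) = -37.78
(10) = -17.54
(11) = -23.75
(12) = 36.86
(13) = 134.72
(14) = -20.53
(15) = -35.33
(16) = -63.84
(17) = 5.12
(18) = 39.50
(19) = -58.06
(20) = 2.86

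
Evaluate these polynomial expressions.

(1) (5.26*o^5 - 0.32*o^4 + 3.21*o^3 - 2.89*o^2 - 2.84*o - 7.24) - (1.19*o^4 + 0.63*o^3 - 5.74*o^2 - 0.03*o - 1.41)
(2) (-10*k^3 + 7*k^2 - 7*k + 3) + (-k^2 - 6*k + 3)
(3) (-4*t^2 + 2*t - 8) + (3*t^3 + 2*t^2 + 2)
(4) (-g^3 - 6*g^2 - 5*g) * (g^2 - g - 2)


(1) = 5.26*o^5 - 1.51*o^4 + 2.58*o^3 + 2.85*o^2 - 2.81*o - 5.83
(2) = -10*k^3 + 6*k^2 - 13*k + 6
(3) = 3*t^3 - 2*t^2 + 2*t - 6
(4) = -g^5 - 5*g^4 + 3*g^3 + 17*g^2 + 10*g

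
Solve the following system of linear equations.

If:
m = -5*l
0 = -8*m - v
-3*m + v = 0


Then:
l = 0
m = 0
v = 0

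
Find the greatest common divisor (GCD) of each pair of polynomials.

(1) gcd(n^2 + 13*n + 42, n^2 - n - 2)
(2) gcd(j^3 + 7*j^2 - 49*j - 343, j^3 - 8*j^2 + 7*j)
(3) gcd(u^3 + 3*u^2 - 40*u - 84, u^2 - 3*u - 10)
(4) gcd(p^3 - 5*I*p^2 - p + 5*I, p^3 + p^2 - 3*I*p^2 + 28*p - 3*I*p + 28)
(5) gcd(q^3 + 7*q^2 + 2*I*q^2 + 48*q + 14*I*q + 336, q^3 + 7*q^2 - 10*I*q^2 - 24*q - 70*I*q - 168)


(1) = 1
(2) = gcd((j - 7)*(j + 7)^2, j*(j - 7)*(j - 1)) = j - 7
(3) = u + 2
(4) = gcd((p - 1)*(p + 1)*(p - 5*I), (p + 1)*(p - 7*I)*(p + 4*I)) = p + 1
(5) = gcd((q + 7)*(q - 6*I)*(q + 8*I), (q + 7)*(q - 6*I)*(q - 4*I)) = q^2 + q*(7 - 6*I) - 42*I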